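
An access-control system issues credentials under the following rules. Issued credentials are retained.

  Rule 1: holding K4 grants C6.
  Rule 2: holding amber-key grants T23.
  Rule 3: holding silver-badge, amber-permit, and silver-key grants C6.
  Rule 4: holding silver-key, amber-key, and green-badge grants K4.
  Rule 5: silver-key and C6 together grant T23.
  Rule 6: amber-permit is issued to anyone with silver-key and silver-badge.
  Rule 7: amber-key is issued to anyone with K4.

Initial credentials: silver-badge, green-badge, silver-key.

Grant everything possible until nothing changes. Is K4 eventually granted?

K4 would need silver-key, amber-key, and green-badge (Rule 4), but amber-key is never granted.

No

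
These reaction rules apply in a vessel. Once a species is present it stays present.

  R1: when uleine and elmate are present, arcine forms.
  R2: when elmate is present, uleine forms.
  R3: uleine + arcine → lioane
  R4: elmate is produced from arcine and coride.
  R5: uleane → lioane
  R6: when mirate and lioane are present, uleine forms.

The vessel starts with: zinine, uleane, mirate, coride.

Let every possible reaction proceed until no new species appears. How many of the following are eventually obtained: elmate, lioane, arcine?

1

uleane present → lioane forms (R5).
elmate would need arcine and coride (R4), but arcine never forms.
lioane: reached.
arcine would need uleine and elmate (R1), but elmate never forms.
Reached: lioane — 1 of the 3.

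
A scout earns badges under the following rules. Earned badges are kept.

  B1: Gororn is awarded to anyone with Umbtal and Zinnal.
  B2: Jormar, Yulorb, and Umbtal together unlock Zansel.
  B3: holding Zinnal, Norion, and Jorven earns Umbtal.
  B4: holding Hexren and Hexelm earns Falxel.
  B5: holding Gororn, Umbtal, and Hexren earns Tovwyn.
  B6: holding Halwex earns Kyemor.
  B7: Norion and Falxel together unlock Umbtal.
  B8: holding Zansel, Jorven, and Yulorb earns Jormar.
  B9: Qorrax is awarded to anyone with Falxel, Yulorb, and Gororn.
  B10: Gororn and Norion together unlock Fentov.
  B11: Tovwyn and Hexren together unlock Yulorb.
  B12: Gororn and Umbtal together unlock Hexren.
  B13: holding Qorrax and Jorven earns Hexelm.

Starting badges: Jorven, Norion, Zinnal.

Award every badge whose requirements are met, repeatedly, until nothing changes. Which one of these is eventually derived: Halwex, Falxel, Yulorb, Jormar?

With Zinnal, Norion, and Jorven, Umbtal is earned (B3).
With Umbtal and Zinnal, Gororn is earned (B1).
With Gororn and Umbtal, Hexren is earned (B12).
With Gororn, Umbtal, and Hexren, Tovwyn is earned (B5).
With Tovwyn and Hexren, Yulorb is earned (B11).
Falxel would need Hexren and Hexelm (B4), but Hexelm is never earned. Jormar would need Zansel, Jorven, and Yulorb (B8), but Zansel is never earned. No rule produces Halwex, and it is not given.

Yulorb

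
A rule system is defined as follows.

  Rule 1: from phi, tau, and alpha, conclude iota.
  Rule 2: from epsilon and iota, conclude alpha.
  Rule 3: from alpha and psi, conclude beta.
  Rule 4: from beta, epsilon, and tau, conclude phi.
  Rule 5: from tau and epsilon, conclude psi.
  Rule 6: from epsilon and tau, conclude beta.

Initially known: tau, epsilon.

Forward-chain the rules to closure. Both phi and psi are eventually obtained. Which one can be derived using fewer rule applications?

psi

psi: From tau and epsilon, Rule 5 gives psi. [1 rule application]
phi: epsilon and tau hold, so beta follows (Rule 6). From beta, epsilon, and tau, Rule 4 gives phi. [2 rule applications]
psi needs fewer.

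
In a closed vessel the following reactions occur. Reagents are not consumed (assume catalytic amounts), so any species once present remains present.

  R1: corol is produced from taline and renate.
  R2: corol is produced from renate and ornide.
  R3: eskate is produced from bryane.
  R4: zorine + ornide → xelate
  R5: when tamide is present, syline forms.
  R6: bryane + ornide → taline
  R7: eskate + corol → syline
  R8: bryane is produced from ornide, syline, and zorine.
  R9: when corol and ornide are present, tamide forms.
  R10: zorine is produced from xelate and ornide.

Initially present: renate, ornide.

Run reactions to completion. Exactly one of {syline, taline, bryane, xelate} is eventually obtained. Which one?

syline

renate and ornide present → corol forms (R2).
corol and ornide present → tamide forms (R9).
tamide present → syline forms (R5).
bryane would need ornide, syline, and zorine (R8), but zorine never forms. taline would need bryane and ornide (R6), but bryane never forms. xelate would need zorine and ornide (R4), but zorine never forms.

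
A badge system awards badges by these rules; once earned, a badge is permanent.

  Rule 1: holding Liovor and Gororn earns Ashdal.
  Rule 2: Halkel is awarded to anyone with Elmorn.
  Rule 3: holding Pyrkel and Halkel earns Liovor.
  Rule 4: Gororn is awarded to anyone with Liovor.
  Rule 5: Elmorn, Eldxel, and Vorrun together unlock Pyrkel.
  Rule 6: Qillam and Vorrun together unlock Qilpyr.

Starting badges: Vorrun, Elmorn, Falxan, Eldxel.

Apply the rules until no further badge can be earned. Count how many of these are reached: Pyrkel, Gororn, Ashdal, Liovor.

With Elmorn, Eldxel, and Vorrun, Pyrkel is earned (Rule 5).
With Elmorn, Halkel is earned (Rule 2).
With Pyrkel and Halkel, Liovor is earned (Rule 3).
With Liovor, Gororn is earned (Rule 4).
With Liovor and Gororn, Ashdal is earned (Rule 1).
Pyrkel: reached.
Gororn: reached.
Ashdal: reached.
Liovor: reached.
All 4 are reached.

4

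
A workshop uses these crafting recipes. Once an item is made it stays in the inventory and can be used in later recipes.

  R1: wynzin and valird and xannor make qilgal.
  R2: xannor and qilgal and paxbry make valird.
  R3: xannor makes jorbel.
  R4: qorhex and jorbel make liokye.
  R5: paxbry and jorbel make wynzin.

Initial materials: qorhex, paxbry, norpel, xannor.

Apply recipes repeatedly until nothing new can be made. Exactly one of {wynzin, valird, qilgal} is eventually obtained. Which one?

wynzin

xannor → jorbel (R3).
Using R5, paxbry and jorbel make wynzin.
valird would need xannor, qilgal, and paxbry (R2), but qilgal is never obtained. qilgal would need wynzin, valird, and xannor (R1), but valird is never obtained.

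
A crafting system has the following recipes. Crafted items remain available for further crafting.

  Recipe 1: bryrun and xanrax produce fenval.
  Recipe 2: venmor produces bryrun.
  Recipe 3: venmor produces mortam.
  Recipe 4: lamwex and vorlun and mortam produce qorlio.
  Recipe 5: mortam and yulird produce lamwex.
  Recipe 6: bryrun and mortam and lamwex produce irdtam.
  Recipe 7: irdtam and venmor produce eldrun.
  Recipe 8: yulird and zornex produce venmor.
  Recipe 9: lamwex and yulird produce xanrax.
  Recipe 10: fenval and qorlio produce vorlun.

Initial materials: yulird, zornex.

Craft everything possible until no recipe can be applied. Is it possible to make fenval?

Yes

Using Recipe 8, yulird and zornex make venmor.
venmor → bryrun (Recipe 2).
venmor → mortam (Recipe 3).
Using Recipe 5, mortam and yulird make lamwex.
Using Recipe 9, lamwex and yulird make xanrax.
Using Recipe 1, bryrun and xanrax make fenval.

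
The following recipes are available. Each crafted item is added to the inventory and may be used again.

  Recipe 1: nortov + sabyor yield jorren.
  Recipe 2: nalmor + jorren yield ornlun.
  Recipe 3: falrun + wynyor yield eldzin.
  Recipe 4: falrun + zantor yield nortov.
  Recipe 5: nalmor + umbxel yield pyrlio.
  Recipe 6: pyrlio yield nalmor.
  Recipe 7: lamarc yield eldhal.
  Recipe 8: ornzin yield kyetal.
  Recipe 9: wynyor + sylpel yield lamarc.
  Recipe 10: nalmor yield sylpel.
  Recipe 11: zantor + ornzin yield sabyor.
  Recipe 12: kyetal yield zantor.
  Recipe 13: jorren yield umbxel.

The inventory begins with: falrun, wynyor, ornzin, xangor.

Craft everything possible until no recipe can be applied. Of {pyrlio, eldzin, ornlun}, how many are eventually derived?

1

falrun + wynyor → eldzin (Recipe 3).
pyrlio would need nalmor and umbxel (Recipe 5), but nalmor is never obtained.
eldzin: reached.
ornlun would need nalmor and jorren (Recipe 2), but nalmor is never obtained.
Reached: eldzin — 1 of the 3.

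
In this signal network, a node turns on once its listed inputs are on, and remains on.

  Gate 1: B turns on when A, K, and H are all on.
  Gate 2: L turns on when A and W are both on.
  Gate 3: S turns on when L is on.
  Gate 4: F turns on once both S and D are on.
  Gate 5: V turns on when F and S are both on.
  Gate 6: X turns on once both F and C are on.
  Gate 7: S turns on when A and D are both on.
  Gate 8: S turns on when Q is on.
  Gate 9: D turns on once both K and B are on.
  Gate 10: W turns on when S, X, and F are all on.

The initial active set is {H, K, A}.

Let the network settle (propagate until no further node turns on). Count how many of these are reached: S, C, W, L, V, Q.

2

A, K, and H are on, so B turns on (Gate 1).
K and B are on, so D turns on (Gate 9).
Gate 7: A and D on → S on.
S and D are on, so F turns on (Gate 4).
Gate 5: F and S on → V on.
S: reached.
No rule produces C, and it is not given.
W would need S, X, and F (Gate 10), but X never turns on.
L would need A and W (Gate 2), but W never turns on.
V: reached.
No rule produces Q, and it is not given.
Reached: S and V — 2 of the 6.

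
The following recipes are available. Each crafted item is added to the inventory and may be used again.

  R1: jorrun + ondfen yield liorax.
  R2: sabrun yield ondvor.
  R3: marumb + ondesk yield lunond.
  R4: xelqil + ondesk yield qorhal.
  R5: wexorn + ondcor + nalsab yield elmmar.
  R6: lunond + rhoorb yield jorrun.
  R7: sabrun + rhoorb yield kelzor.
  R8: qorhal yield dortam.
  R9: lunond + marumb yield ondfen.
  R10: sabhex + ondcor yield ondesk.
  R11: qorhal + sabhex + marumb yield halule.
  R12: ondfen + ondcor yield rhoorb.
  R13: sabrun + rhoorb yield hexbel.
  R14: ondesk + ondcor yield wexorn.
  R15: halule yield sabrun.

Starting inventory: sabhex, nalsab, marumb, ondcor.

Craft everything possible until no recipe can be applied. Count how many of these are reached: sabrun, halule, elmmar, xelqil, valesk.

sabhex + ondcor → ondesk (R10).
Using R14, ondesk and ondcor make wexorn.
wexorn + ondcor + nalsab → elmmar (R5).
sabrun would need halule (R15), but halule is never obtained.
halule would need qorhal, sabhex, and marumb (R11), but qorhal is never obtained.
elmmar: reached.
No rule produces xelqil, and it is not given.
No rule produces valesk, and it is not given.
Reached: elmmar — 1 of the 5.

1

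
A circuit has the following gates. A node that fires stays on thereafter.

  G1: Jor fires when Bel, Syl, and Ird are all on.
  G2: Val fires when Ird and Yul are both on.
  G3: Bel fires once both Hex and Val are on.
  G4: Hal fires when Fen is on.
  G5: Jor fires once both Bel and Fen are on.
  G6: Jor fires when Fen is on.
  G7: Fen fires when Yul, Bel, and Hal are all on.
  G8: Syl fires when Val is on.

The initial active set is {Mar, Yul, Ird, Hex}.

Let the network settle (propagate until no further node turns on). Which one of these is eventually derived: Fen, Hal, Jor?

Jor

G2: Ird and Yul on → Val on.
G8: Val on → Syl on.
Hex and Val are on, so Bel fires (G3).
G1: Bel, Syl, and Ird on → Jor on.
Fen would need Yul, Bel, and Hal (G7), but Hal never turns on. Hal would need Fen (G4), but Fen never turns on.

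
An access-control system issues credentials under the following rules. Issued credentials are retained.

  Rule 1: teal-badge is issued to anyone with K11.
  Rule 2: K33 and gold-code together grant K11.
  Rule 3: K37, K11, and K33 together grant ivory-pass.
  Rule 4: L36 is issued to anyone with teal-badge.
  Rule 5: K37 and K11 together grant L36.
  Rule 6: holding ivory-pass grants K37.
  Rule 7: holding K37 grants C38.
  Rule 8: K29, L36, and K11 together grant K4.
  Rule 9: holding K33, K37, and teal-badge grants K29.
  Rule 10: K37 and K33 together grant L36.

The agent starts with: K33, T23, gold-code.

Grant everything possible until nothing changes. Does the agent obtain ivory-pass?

No

ivory-pass would need K37, K11, and K33 (Rule 3), but K37 is never granted.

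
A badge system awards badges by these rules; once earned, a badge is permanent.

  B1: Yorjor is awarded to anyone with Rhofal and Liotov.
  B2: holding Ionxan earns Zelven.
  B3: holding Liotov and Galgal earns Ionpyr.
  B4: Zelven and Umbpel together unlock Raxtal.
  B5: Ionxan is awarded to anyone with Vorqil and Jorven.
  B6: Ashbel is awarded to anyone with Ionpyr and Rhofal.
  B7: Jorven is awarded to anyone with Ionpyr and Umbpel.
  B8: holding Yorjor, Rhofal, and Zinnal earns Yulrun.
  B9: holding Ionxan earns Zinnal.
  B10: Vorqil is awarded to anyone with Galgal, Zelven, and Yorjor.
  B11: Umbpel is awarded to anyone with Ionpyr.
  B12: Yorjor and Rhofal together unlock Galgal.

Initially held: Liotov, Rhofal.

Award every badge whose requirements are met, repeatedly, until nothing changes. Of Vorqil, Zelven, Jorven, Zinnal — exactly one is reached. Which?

Jorven

With Rhofal and Liotov, Yorjor is earned (B1).
With Yorjor and Rhofal, Galgal is earned (B12).
With Liotov and Galgal, Ionpyr is earned (B3).
With Ionpyr, Umbpel is earned (B11).
With Ionpyr and Umbpel, Jorven is earned (B7).
Vorqil would need Galgal, Zelven, and Yorjor (B10), but Zelven is never earned. Zinnal would need Ionxan (B9), but Ionxan is never earned. Zelven would need Ionxan (B2), but Ionxan is never earned.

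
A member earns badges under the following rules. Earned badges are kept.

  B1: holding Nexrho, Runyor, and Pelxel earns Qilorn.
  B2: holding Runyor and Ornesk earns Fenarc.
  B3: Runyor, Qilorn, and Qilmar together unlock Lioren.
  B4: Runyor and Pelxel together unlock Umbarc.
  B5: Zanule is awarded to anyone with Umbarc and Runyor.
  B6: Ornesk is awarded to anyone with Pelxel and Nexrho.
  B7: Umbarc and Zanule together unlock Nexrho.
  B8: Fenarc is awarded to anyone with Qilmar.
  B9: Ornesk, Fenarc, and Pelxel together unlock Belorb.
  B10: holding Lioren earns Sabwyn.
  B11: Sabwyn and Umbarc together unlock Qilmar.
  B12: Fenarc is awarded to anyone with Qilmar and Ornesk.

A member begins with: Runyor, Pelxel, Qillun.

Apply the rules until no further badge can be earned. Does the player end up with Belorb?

Yes

With Runyor and Pelxel, Umbarc is earned (B4).
With Umbarc and Runyor, Zanule is earned (B5).
With Umbarc and Zanule, Nexrho is earned (B7).
With Pelxel and Nexrho, Ornesk is earned (B6).
With Runyor and Ornesk, Fenarc is earned (B2).
With Ornesk, Fenarc, and Pelxel, Belorb is earned (B9).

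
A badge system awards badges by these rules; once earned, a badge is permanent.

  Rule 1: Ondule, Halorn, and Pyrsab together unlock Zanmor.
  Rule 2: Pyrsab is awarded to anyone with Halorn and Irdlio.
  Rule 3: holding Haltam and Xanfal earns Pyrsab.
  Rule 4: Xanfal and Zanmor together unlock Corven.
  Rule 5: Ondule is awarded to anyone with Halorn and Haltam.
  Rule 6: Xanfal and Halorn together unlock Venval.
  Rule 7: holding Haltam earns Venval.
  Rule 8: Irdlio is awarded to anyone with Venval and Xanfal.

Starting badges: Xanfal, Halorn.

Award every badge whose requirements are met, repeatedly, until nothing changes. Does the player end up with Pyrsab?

Yes

With Xanfal and Halorn, Venval is earned (Rule 6).
With Venval and Xanfal, Irdlio is earned (Rule 8).
With Halorn and Irdlio, Pyrsab is earned (Rule 2).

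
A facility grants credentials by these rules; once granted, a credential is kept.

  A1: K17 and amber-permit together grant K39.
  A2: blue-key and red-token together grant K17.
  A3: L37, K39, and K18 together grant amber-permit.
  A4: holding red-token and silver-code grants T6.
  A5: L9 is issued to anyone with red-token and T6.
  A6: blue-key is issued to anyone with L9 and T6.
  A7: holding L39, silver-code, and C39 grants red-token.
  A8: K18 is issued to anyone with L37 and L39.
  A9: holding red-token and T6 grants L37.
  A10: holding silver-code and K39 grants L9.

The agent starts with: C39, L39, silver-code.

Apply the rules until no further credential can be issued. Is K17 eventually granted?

Holding L39, silver-code, and C39 grants red-token (A7).
Holding red-token and silver-code grants T6 (A4).
Holding red-token and T6 grants L9 (A5).
Holding L9 and T6 grants blue-key (A6).
Holding blue-key and red-token grants K17 (A2).

Yes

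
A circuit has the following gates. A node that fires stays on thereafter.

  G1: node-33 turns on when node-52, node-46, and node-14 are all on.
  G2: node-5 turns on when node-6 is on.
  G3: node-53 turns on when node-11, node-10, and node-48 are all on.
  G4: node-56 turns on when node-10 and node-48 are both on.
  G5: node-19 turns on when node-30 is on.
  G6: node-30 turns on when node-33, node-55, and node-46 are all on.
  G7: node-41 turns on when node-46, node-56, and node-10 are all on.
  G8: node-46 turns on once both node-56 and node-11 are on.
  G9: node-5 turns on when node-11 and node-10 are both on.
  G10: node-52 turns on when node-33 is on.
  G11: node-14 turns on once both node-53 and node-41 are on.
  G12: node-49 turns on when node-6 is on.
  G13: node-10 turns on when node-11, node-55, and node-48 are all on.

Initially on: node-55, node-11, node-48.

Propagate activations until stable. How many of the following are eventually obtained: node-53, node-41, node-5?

3

node-11, node-55, and node-48 are on, so node-10 turns on (G13).
node-11 and node-10 are on, so node-5 turns on (G9).
node-11, node-10, and node-48 are on, so node-53 turns on (G3).
G4: node-10 and node-48 on → node-56 on.
G8: node-56 and node-11 on → node-46 on.
G7: node-46, node-56, and node-10 on → node-41 on.
node-53: reached.
node-41: reached.
node-5: reached.
All 3 are reached.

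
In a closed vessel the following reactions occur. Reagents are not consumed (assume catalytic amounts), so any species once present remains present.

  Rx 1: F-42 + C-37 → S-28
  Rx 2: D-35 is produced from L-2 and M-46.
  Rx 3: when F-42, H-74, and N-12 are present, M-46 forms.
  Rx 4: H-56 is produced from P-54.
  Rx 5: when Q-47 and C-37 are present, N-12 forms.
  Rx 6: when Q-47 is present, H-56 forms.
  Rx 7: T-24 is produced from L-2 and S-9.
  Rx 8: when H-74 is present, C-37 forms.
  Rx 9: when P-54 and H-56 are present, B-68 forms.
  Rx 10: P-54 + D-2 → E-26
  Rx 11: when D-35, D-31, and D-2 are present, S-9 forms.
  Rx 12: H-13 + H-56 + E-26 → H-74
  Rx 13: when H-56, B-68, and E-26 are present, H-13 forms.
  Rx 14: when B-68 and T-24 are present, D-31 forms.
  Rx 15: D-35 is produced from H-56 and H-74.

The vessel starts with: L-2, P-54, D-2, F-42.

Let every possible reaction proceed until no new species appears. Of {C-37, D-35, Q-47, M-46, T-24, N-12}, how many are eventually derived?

P-54 present → H-56 forms (Rx 4).
P-54 and D-2 present → E-26 forms (Rx 10).
P-54 and H-56 present → B-68 forms (Rx 9).
H-56, B-68, and E-26 present → H-13 forms (Rx 13).
H-13, H-56, and E-26 present → H-74 forms (Rx 12).
H-56 and H-74 present → D-35 forms (Rx 15).
H-74 present → C-37 forms (Rx 8).
C-37: reached.
D-35: reached.
No rule produces Q-47, and it is not given.
M-46 would need F-42, H-74, and N-12 (Rx 3), but N-12 never forms.
T-24 would need L-2 and S-9 (Rx 7), but S-9 never forms.
N-12 would need Q-47 and C-37 (Rx 5), but Q-47 never forms.
Reached: C-37 and D-35 — 2 of the 6.

2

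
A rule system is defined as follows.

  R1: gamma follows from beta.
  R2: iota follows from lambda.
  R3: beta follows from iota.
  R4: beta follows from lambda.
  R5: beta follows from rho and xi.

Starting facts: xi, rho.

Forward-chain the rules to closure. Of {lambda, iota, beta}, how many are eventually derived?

1

From rho and xi, R5 gives beta.
No rule produces lambda, and it is not given.
iota would need lambda (R2), but lambda is never established.
beta: reached.
Reached: beta — 1 of the 3.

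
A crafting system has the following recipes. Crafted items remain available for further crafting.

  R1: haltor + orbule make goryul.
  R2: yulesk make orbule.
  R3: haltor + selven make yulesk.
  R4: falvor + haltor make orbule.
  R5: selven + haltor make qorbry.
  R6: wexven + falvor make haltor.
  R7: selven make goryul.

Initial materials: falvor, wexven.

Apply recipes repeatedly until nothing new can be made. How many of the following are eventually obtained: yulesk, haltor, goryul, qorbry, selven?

2

Using R6, wexven and falvor make haltor.
Using R4, falvor and haltor make orbule.
Using R1, haltor and orbule make goryul.
yulesk would need haltor and selven (R3), but selven is never obtained.
haltor: reached.
goryul: reached.
qorbry would need selven and haltor (R5), but selven is never obtained.
No rule produces selven, and it is not given.
Reached: haltor and goryul — 2 of the 5.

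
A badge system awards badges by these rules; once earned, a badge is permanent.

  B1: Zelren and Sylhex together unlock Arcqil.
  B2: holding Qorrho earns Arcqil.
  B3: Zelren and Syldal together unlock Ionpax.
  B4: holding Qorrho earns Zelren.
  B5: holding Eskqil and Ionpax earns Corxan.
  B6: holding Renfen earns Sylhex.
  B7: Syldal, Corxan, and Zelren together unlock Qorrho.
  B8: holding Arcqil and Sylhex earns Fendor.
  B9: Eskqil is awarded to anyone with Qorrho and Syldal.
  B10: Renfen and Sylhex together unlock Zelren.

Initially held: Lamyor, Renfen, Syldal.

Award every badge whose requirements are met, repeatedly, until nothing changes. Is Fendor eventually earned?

Yes

With Renfen, Sylhex is earned (B6).
With Renfen and Sylhex, Zelren is earned (B10).
With Zelren and Sylhex, Arcqil is earned (B1).
With Arcqil and Sylhex, Fendor is earned (B8).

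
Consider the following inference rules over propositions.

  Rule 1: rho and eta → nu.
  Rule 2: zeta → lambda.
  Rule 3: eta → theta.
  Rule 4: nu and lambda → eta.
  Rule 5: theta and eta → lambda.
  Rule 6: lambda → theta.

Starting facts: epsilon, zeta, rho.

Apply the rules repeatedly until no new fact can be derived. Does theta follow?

Yes

From zeta, Rule 2 gives lambda.
lambda holds, so theta follows (Rule 6).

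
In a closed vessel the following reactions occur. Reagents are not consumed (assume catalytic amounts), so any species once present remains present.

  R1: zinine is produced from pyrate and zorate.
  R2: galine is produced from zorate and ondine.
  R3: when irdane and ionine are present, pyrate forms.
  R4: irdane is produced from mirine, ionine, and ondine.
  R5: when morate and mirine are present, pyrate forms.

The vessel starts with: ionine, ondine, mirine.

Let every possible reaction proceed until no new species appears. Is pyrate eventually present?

mirine, ionine, and ondine present → irdane forms (R4).
irdane and ionine present → pyrate forms (R3).

Yes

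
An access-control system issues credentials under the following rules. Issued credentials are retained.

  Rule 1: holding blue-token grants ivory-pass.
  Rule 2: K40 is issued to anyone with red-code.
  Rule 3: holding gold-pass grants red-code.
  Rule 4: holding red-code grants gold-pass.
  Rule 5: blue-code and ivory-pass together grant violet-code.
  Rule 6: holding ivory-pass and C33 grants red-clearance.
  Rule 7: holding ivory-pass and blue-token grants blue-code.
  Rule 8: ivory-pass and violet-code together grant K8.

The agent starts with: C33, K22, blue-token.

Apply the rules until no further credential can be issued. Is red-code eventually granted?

No

red-code would need gold-pass (Rule 3), but gold-pass is never granted.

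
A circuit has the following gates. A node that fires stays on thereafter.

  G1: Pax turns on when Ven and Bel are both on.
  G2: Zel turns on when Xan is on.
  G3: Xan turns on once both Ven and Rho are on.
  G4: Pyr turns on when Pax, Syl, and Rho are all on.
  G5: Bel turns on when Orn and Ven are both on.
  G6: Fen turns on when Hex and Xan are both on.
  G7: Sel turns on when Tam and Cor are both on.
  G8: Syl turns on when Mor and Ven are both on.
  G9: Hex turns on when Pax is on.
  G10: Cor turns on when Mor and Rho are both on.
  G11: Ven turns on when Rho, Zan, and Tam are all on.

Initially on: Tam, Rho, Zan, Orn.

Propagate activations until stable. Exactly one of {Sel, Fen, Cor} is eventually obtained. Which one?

G11: Rho, Zan, and Tam on → Ven on.
Ven and Rho are on, so Xan turns on (G3).
Orn and Ven are on, so Bel turns on (G5).
Ven and Bel are on, so Pax turns on (G1).
Pax is on, so Hex turns on (G9).
G6: Hex and Xan on → Fen on.
Sel would need Tam and Cor (G7), but Cor never turns on. Cor would need Mor and Rho (G10), but Mor never turns on.

Fen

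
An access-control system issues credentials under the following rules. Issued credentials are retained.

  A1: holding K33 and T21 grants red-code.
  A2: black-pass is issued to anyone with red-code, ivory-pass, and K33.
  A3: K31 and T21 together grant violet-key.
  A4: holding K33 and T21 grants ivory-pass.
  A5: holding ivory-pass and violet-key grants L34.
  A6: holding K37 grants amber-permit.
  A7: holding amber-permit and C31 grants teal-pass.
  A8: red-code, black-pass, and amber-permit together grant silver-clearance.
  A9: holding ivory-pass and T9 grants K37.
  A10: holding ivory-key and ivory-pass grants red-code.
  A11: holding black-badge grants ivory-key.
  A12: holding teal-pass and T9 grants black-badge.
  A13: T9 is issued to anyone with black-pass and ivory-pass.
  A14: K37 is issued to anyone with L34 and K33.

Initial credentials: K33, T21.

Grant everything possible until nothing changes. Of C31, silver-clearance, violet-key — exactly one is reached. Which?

Holding K33 and T21 grants ivory-pass (A4).
Holding K33 and T21 grants red-code (A1).
Holding red-code, ivory-pass, and K33 grants black-pass (A2).
Holding black-pass and ivory-pass grants T9 (A13).
Holding ivory-pass and T9 grants K37 (A9).
Holding K37 grants amber-permit (A6).
Holding red-code, black-pass, and amber-permit grants silver-clearance (A8).
No rule produces C31, and it is not given. violet-key would need K31 and T21 (A3), but K31 is never granted.

silver-clearance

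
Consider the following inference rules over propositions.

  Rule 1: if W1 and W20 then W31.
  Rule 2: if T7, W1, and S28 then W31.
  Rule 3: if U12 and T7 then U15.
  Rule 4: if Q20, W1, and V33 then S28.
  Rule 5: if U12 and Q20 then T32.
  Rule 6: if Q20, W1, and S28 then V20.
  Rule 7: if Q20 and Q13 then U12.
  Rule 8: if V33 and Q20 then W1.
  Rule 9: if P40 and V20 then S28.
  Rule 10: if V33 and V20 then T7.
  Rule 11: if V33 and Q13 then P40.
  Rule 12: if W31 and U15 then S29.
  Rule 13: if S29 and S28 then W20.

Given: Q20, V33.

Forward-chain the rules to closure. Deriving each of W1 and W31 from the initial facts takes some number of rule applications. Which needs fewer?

W1: V33 and Q20 hold, so W1 follows (Rule 8). [1 rule application]
W31: V33 and Q20 hold, so W1 follows (Rule 8). Q20, W1, and V33 hold, so S28 follows (Rule 4). Q20, W1, and S28 hold, so V20 follows (Rule 6). V33 and V20 hold, so T7 follows (Rule 10). T7, W1, and S28 hold, so W31 follows (Rule 2). [5 rule applications]
W1 needs fewer.

W1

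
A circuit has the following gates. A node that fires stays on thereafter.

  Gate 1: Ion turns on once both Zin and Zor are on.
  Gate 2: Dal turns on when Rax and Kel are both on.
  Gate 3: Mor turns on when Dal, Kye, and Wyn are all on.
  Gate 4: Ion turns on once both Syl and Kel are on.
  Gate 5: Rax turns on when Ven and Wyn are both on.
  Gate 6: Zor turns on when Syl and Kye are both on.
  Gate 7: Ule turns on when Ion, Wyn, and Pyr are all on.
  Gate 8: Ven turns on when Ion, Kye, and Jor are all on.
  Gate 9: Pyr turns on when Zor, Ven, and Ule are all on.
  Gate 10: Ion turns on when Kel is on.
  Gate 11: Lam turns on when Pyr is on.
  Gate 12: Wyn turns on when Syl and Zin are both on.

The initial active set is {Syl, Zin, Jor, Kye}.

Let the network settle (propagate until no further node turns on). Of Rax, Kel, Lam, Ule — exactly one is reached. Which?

Syl and Kye are on, so Zor turns on (Gate 6).
Syl and Zin are on, so Wyn turns on (Gate 12).
Zin and Zor are on, so Ion turns on (Gate 1).
Ion, Kye, and Jor are on, so Ven turns on (Gate 8).
Gate 5: Ven and Wyn on → Rax on.
Lam would need Pyr (Gate 11), but Pyr never turns on. No rule produces Kel, and it is not given. Ule would need Ion, Wyn, and Pyr (Gate 7), but Pyr never turns on.

Rax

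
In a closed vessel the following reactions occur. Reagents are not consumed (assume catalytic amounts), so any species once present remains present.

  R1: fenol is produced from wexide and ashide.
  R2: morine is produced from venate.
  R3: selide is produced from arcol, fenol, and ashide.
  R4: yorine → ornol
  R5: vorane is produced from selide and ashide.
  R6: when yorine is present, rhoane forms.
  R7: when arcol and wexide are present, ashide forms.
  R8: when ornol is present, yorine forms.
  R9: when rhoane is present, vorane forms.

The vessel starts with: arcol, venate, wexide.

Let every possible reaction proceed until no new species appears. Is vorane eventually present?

arcol and wexide present → ashide forms (R7).
wexide and ashide present → fenol forms (R1).
arcol, fenol, and ashide present → selide forms (R3).
selide and ashide present → vorane forms (R5).

Yes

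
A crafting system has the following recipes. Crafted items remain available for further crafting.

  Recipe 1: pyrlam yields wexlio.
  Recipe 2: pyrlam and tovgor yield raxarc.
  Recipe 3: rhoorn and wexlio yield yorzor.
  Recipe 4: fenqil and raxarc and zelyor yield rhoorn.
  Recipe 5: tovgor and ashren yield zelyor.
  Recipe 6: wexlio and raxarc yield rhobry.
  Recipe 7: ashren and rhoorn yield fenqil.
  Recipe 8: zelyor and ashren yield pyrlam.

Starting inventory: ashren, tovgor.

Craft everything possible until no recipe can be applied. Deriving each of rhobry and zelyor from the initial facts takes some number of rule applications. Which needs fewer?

zelyor

zelyor: tovgor and ashren → zelyor (Recipe 5). [1 rule application]
rhobry: Using Recipe 5, tovgor and ashren make zelyor. Using Recipe 8, zelyor and ashren make pyrlam. pyrlam and tovgor → raxarc (Recipe 2). pyrlam → wexlio (Recipe 1). Using Recipe 6, wexlio and raxarc make rhobry. [5 rule applications]
zelyor needs fewer.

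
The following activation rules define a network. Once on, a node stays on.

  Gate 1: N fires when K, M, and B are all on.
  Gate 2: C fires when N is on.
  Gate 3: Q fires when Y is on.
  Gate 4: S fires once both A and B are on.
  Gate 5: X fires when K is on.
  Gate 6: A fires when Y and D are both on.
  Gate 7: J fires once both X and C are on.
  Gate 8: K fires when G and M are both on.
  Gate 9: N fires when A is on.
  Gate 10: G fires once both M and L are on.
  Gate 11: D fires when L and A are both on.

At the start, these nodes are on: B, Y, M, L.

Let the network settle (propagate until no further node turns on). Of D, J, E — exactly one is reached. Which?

J

M and L are on, so G fires (Gate 10).
Gate 8: G and M on → K on.
K, M, and B are on, so N fires (Gate 1).
Gate 5: K on → X on.
Gate 2: N on → C on.
X and C are on, so J fires (Gate 7).
No rule produces E, and it is not given. D would need L and A (Gate 11), but A never turns on.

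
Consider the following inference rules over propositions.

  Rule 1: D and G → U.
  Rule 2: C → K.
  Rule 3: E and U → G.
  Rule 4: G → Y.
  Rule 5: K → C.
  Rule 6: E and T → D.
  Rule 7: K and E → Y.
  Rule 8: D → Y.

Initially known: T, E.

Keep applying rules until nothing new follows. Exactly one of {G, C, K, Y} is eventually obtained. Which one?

Y

From E and T, Rule 6 gives D.
D holds, so Y follows (Rule 8).
C would need K (Rule 5), but K is never established. K would need C (Rule 2), but C is never established. G would need E and U (Rule 3), but U is never established.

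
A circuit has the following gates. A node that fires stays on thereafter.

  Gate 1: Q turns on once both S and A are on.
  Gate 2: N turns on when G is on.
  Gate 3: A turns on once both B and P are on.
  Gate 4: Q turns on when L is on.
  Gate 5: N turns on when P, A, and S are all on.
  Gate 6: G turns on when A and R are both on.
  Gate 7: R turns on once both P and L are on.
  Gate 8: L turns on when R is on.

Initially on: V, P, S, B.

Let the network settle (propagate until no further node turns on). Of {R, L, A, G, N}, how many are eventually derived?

2

Gate 3: B and P on → A on.
Gate 5: P, A, and S on → N on.
R would need P and L (Gate 7), but L never turns on.
L would need R (Gate 8), but R never turns on.
A: reached.
G would need A and R (Gate 6), but R never turns on.
N: reached.
Reached: A and N — 2 of the 5.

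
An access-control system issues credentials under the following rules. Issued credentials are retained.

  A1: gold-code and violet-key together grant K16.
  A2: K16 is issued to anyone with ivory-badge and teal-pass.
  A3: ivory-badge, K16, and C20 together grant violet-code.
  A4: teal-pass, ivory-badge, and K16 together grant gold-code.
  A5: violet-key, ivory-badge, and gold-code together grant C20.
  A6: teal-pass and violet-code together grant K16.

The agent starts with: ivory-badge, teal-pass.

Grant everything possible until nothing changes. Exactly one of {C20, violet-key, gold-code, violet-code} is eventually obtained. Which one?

gold-code

Holding ivory-badge and teal-pass grants K16 (A2).
Holding teal-pass, ivory-badge, and K16 grants gold-code (A4).
C20 would need violet-key, ivory-badge, and gold-code (A5), but violet-key is never granted. No rule produces violet-key, and it is not given. violet-code would need ivory-badge, K16, and C20 (A3), but C20 is never granted.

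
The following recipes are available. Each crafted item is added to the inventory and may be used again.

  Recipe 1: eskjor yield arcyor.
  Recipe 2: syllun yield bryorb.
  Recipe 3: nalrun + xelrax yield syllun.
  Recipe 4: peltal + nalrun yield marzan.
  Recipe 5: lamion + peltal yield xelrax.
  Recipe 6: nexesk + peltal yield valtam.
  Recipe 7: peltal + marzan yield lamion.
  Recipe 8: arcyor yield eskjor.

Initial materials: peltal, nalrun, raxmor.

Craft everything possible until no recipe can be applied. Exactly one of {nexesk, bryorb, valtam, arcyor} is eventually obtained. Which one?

peltal + nalrun → marzan (Recipe 4).
Using Recipe 7, peltal and marzan make lamion.
lamion + peltal → xelrax (Recipe 5).
nalrun + xelrax → syllun (Recipe 3).
syllun → bryorb (Recipe 2).
arcyor would need eskjor (Recipe 1), but eskjor is never obtained. No rule produces nexesk, and it is not given. valtam would need nexesk and peltal (Recipe 6), but nexesk is never obtained.

bryorb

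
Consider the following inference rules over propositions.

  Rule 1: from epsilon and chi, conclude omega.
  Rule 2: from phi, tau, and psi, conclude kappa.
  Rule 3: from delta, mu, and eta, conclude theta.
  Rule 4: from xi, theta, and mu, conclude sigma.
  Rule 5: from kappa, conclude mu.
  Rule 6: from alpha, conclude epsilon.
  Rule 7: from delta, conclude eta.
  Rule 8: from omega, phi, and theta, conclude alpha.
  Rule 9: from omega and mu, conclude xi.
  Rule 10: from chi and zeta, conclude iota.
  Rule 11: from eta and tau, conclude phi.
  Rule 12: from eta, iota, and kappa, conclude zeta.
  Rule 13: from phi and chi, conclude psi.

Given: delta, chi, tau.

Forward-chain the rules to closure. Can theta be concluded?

From delta, Rule 7 gives eta.
eta and tau hold, so phi follows (Rule 11).
From phi and chi, Rule 13 gives psi.
From phi, tau, and psi, Rule 2 gives kappa.
kappa holds, so mu follows (Rule 5).
From delta, mu, and eta, Rule 3 gives theta.

Yes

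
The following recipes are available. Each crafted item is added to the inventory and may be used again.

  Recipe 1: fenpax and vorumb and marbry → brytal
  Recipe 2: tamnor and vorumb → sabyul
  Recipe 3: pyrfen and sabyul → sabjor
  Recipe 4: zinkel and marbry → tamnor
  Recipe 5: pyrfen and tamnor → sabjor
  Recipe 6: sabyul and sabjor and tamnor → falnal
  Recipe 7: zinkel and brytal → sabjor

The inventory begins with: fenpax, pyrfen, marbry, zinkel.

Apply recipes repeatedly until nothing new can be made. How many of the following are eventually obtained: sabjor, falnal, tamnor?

2

zinkel and marbry → tamnor (Recipe 4).
pyrfen and tamnor → sabjor (Recipe 5).
sabjor: reached.
falnal would need sabyul, sabjor, and tamnor (Recipe 6), but sabyul is never obtained.
tamnor: reached.
Reached: sabjor and tamnor — 2 of the 3.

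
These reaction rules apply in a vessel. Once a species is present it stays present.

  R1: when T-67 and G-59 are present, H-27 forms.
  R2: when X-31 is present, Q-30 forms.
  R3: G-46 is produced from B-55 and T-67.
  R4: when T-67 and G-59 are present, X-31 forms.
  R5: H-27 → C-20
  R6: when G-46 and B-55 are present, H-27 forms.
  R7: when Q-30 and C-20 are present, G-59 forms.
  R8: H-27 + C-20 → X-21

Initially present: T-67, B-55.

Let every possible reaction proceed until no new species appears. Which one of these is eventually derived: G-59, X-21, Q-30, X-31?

B-55 and T-67 present → G-46 forms (R3).
G-46 and B-55 present → H-27 forms (R6).
H-27 present → C-20 forms (R5).
H-27 and C-20 present → X-21 forms (R8).
X-31 would need T-67 and G-59 (R4), but G-59 never forms. G-59 would need Q-30 and C-20 (R7), but Q-30 never forms. Q-30 would need X-31 (R2), but X-31 never forms.

X-21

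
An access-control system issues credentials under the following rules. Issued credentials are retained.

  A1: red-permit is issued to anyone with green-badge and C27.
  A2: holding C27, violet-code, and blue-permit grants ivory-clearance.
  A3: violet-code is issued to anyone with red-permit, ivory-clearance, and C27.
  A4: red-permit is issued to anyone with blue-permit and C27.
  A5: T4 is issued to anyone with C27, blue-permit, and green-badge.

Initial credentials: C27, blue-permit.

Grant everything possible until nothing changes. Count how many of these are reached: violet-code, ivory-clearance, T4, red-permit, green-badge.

1

Holding blue-permit and C27 grants red-permit (A4).
violet-code would need red-permit, ivory-clearance, and C27 (A3), but ivory-clearance is never granted.
ivory-clearance would need C27, violet-code, and blue-permit (A2), but violet-code is never granted.
T4 would need C27, blue-permit, and green-badge (A5), but green-badge is never granted.
red-permit: reached.
No rule produces green-badge, and it is not given.
Reached: red-permit — 1 of the 5.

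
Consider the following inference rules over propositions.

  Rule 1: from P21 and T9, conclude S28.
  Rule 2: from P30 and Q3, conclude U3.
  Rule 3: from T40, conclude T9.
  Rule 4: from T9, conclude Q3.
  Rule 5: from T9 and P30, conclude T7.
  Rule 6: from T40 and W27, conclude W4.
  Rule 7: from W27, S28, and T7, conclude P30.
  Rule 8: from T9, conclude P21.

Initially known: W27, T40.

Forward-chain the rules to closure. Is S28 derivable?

From T40, Rule 3 gives T9.
T9 holds, so P21 follows (Rule 8).
P21 and T9 hold, so S28 follows (Rule 1).

Yes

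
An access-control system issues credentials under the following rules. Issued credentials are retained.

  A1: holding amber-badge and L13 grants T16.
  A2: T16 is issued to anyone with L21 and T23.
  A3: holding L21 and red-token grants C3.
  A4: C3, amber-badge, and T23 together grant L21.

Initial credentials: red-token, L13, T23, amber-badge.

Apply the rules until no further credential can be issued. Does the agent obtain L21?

L21 would need C3, amber-badge, and T23 (A4), but C3 is never granted.

No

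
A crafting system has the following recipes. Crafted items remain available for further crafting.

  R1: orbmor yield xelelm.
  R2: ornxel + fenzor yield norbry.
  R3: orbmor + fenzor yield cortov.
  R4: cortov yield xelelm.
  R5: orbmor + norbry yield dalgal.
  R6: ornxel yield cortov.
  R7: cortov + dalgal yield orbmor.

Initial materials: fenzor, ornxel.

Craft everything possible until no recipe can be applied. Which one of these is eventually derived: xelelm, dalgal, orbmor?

xelelm

Using R6, ornxel makes cortov.
cortov → xelelm (R4).
orbmor would need cortov and dalgal (R7), but dalgal is never obtained. dalgal would need orbmor and norbry (R5), but orbmor is never obtained.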